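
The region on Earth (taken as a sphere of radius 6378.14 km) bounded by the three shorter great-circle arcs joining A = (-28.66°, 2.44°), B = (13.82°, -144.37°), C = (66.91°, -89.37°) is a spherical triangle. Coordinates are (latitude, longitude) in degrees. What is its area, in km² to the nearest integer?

Side lengths (central angles): a = 1.1172, b = 2.0399, c = 2.5457 rad; semiperimeter s = 2.8514.
By l'Huilier's theorem, tan(E/4) = √[tan(s/2) tan((s−a)/2) tan((s−b)/2) tan((s−c)/2)], giving spherical excess E = 2.5237 rad.
Area = E·R² = 2.5237 × (6378.14)² ≈ 102666270 km².

102666270 km²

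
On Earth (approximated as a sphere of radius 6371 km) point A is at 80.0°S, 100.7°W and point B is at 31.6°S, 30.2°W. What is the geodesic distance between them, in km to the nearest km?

6179 km

Let φ₁ = -1.3963 rad, φ₂ = -0.5515 rad, and Δλ = 1.2305 rad.
Haversine: a = sin²(Δφ/2) + cos φ₁ cos φ₂ sin²(Δλ/2) = 0.1680 + (0.1736)(0.8517)(0.3331) = 0.21730.
Central angle c = 2·arcsin(√a) = 0.96988 rad.
Distance = R·c = 6371 × 0.9699 ≈ 6179 km.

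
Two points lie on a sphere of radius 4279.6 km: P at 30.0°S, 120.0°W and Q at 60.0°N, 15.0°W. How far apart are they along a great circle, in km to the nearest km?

9190 km

Let φ₁ = -0.5236 rad, φ₂ = 1.0472 rad, and Δλ = 1.8326 rad.
cos c = sin φ₁ sin φ₂ + cos φ₁ cos φ₂ cos Δλ = (-0.5000)(0.8660) + (0.8660)(0.5000)(-0.2588) = -0.54508,
so c = arccos(-0.54508) = 2.14729 rad.
Distance = R·c = 4279.6 × 2.1473 ≈ 9190 km.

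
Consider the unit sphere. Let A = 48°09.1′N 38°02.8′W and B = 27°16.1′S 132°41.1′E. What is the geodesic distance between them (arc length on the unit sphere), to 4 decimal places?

With latitudes φ₁ = 48.152°, φ₂ = -27.268° and longitude difference Δλ = 170.732°:
Haversine: a = sin²(Δφ/2) + cos φ₁ cos φ₂ sin²(Δλ/2) = 0.3741 + (0.6672)(0.8889)(0.9935) = 0.96328.
Central angle c = 2·arcsin(√a) = 2.75597 rad.
On the unit sphere the arc length equals the central angle: 2.7560.

2.7560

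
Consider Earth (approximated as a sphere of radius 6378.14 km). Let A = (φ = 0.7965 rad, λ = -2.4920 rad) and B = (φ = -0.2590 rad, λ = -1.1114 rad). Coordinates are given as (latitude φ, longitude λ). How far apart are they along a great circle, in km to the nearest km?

With latitudes φ₁ = 45.636°, φ₂ = -14.840° and longitude difference Δλ = 79.103°:
Haversine: a = sin²(Δφ/2) + cos φ₁ cos φ₂ sin²(Δλ/2) = 0.2536 + (0.6992)(0.9666)(0.4055) = 0.52766.
Central angle c = 2·arcsin(√a) = 1.62615 rad.
Distance = R·c = 6378.14 × 1.6261 ≈ 10372 km.

10372 km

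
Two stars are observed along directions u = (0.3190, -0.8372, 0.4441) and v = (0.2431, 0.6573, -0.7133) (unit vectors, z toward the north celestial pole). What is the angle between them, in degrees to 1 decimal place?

u·v = -0.7895; |u| = 0.9999, |v| = 1.0000.
cos θ = (u·v)/(|u||v|) = -0.7896, so θ = 142.1°.

142.1°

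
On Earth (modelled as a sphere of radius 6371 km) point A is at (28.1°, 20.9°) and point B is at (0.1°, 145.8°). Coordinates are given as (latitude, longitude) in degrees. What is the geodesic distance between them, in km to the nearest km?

13372 km

Let φ₁ = 0.4904 rad, φ₂ = 0.0017 rad, and Δλ = 2.1799 rad.
cos c = sin φ₁ sin φ₂ + cos φ₁ cos φ₂ cos Δλ = (0.4710)(0.0017) + (0.8821)(1.0000)(-0.5721) = -0.50388,
so c = arccos(-0.50388) = 2.09888 rad.
Distance = R·c = 6371 × 2.0989 ≈ 13372 km.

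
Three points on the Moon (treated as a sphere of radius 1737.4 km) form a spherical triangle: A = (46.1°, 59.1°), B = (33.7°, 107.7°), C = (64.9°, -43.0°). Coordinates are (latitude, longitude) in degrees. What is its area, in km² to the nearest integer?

995159 km²

Side lengths (central angles): a = 1.3749, b = 0.9387, c = 0.6741 rad; semiperimeter s = 1.4938.
By l'Huilier's theorem, tan(E/4) = √[tan(s/2) tan((s−a)/2) tan((s−b)/2) tan((s−c)/2)], giving spherical excess E = 0.3297 rad.
Area = E·R² = 0.3297 × (1737.4)² ≈ 995159 km².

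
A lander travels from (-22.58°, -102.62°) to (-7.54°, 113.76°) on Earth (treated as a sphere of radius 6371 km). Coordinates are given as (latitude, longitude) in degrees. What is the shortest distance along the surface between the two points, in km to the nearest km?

14829 km

Let φ₁ = -0.3941 rad, φ₂ = -0.1316 rad, and Δλ = -2.5066 rad.
cos c = sin φ₁ sin φ₂ + cos φ₁ cos φ₂ cos Δλ = (-0.3840)(-0.1312) + (0.9233)(0.9914)(-0.8051) = -0.68657,
so c = arccos(-0.68657) = 2.32756 rad.
Distance = R·c = 6371 × 2.3276 ≈ 14829 km.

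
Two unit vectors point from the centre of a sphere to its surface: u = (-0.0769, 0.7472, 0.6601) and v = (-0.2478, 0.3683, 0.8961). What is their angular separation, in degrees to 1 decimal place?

u·v = 0.8858; |u| = 1.0000, |v| = 1.0000.
cos θ = (u·v)/(|u||v|) = 0.8858, so θ = 27.7°.

27.7°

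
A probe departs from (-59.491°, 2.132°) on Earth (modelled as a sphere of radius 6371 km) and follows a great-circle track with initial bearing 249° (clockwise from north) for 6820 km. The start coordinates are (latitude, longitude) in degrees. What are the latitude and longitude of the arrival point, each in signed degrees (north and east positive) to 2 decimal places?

Angular distance δ = d/R = 6820/6371 = 1.07048 rad; initial bearing θ = 4.3459 rad.
sin φ₂ = sin φ₁ cos δ + cos φ₁ sin δ cos θ = (-0.8615)(0.4797) + (0.5077)(0.8774)(-0.3584) = -0.5729, so φ₂ = -34.95°.
Δλ = atan2(sin θ sin δ cos φ₁, cos δ − sin φ₁ sin φ₂) = atan2(-0.4159, -0.0139) = -91.914°.
λ₂ = 2.132° − 91.914° = -89.78°.

-34.95°, -89.78°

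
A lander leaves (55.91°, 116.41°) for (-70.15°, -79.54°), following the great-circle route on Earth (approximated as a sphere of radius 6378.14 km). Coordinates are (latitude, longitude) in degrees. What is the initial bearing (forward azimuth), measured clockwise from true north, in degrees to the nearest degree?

Δλ = 164.050° = 2.8632 rad.
y = sin Δλ · cos φ₂ = (0.2748)(0.3396) = 0.0933
x = cos φ₁ sin φ₂ − sin φ₁ cos φ₂ cos Δλ = (0.5605)(-0.9406) − (0.8282)(0.3396)(-0.9615) = -0.2568
θ = atan2(y, x) = 160.03°, so the bearing is 160°.

160°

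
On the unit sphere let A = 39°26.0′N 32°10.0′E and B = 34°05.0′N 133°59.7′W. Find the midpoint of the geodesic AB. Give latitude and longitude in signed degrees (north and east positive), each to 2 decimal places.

80.47°, -66.96°

The central angle between A and B is δ = 1.8392 rad.
With f = 0.5, the slerp weights are sin((1−f)δ)/sin δ = 0.8249 and sin(fδ)/sin δ = 0.8249.
Weighted sum of the unit vectors: (0.8249)·(0.6538,0.4112,0.6352) + (0.8249)·(-0.5753,-0.5958,0.5604) = (0.0648, -0.1523, 0.9862).
Converting back: φ = atan2(z, √(x²+y²)) = 80.47°, λ = atan2(y, x) = -66.96°.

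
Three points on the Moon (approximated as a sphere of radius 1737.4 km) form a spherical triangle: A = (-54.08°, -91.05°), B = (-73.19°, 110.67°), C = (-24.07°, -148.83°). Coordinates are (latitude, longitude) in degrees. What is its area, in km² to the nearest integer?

1422572 km²

Side lengths (central angles): a = 1.2214, b = 0.9073, c = 0.9051 rad; semiperimeter s = 1.5169.
By l'Huilier's theorem, tan(E/4) = √[tan(s/2) tan((s−a)/2) tan((s−b)/2) tan((s−c)/2)], giving spherical excess E = 0.4713 rad.
Area = E·R² = 0.4713 × (1737.4)² ≈ 1422572 km².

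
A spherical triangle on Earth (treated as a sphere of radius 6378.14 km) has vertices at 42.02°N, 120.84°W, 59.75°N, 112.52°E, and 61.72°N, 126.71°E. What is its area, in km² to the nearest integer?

1617386 km²

Side lengths (central angles): a = 0.1256, b = 1.0983, c = 1.2080 rad; semiperimeter s = 1.2160.
By l'Huilier's theorem, tan(E/4) = √[tan(s/2) tan((s−a)/2) tan((s−b)/2) tan((s−c)/2)], giving spherical excess E = 0.0398 rad.
Area = E·R² = 0.0398 × (6378.14)² ≈ 1617386 km².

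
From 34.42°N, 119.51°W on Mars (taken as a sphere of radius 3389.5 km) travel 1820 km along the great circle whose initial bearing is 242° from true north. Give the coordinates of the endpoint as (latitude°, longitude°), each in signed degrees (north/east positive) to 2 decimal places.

Angular distance δ = d/R = 1820/3389.5 = 0.53695 rad; initial bearing θ = 4.2237 rad.
sin φ₂ = sin φ₁ cos δ + cos φ₁ sin δ cos θ = (0.5653)(0.8593) + (0.8249)(0.5115)(-0.4695) = 0.2876, so φ₂ = 16.71°.
Δλ = atan2(sin θ sin δ cos φ₁, cos δ − sin φ₁ sin φ₂) = atan2(-0.3726, 0.6967) = -28.136°.
λ₂ = -119.510° − 28.136° = -147.65°.

16.71°, -147.65°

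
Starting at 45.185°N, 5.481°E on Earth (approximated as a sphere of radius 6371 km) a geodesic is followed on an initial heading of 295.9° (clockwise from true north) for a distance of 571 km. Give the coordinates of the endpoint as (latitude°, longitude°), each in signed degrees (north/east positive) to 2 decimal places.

47.23°, -1.33°

Angular distance δ = d/R = 571/6371 = 0.08962 rad; initial bearing θ = 5.1644 rad.
sin φ₂ = sin φ₁ cos δ + cos φ₁ sin δ cos θ = (0.7094)(0.9960) + (0.7048)(0.0895)(0.4368) = 0.7341, so φ₂ = 47.23°.
Δλ = atan2(sin θ sin δ cos φ₁, cos δ − sin φ₁ sin φ₂) = atan2(-0.0567, 0.4752) = -6.810°.
λ₂ = 5.481° − 6.810° = -1.33°.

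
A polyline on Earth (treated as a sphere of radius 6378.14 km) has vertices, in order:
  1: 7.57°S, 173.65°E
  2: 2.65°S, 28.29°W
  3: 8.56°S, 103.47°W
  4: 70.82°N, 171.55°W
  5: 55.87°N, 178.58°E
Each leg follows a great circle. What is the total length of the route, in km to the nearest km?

Leg 1→2: central angle 2.7199 rad, distance 17348.2 km.
Leg 2→3: central angle 1.3082 rad, distance 8344.2 km.
Leg 3→4: central angle 1.5901 rad, distance 10141.9 km.
Leg 4→5: central angle 0.2713 rad, distance 1730.4 km.
Total: 17348.2 + 8344.2 + 10141.9 + 1730.4 ≈ 37565 km.

37565 km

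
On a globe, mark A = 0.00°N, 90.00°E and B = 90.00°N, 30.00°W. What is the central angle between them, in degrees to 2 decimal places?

90.00°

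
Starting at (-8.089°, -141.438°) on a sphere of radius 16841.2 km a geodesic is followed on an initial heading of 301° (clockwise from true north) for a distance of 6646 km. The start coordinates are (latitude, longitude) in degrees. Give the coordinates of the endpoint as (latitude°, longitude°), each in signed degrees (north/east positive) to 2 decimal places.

Angular distance δ = d/R = 6646/16841.2 = 0.39463 rad; initial bearing θ = 5.2534 rad.
sin φ₂ = sin φ₁ cos δ + cos φ₁ sin δ cos θ = (-0.1407)(0.9231) + (0.9901)(0.3845)(0.5150) = 0.0661, so φ₂ = 3.79°.
Δλ = atan2(sin θ sin δ cos φ₁, cos δ − sin φ₁ sin φ₂) = atan2(-0.3263, 0.9324) = -19.285°.
λ₂ = -141.438° − 19.285° = -160.72°.

3.79°, -160.72°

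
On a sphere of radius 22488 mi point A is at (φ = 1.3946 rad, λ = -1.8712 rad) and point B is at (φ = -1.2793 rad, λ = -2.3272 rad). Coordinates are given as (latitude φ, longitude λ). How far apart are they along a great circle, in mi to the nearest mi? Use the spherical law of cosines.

With latitudes φ₁ = 79.905°, φ₂ = -73.298° and longitude difference Δλ = -26.127°:
cos c = sin φ₁ sin φ₂ + cos φ₁ cos φ₂ cos Δλ = (0.9845)(-0.9578) + (0.1753)(0.2874)(0.8978) = -0.89776,
so c = arccos(-0.89776) = 2.68545 rad.
Distance = R·c = 22488 × 2.6854 ≈ 60390 mi.

60390 mi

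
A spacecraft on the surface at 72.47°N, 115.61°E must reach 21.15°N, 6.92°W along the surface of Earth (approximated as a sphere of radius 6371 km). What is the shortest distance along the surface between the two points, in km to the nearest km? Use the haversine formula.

8770 km

With latitudes φ₁ = 72.470°, φ₂ = 21.150° and longitude difference Δλ = -122.530°:
Haversine: a = sin²(Δφ/2) + cos φ₁ cos φ₂ sin²(Δλ/2) = 0.1875 + (0.3012)(0.9326)(0.7689) = 0.40350.
Central angle c = 2·arcsin(√a) = 1.37658 rad.
Distance = R·c = 6371 × 1.3766 ≈ 8770 km.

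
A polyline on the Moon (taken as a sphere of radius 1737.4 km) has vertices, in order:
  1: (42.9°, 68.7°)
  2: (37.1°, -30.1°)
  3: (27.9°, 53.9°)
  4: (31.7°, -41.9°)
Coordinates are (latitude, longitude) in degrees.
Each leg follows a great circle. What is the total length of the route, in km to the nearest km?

6690 km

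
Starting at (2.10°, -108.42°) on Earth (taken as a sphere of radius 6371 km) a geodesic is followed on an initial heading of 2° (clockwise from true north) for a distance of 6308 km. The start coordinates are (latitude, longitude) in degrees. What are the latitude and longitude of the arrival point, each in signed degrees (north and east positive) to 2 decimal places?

Angular distance δ = d/R = 6308/6371 = 0.99011 rad; initial bearing θ = 0.0349 rad.
sin φ₂ = sin φ₁ cos δ + cos φ₁ sin δ cos θ = (0.0366)(0.5486) + (0.9993)(0.8361)(0.9994) = 0.8551, so φ₂ = 58.77°.
Δλ = atan2(sin θ sin δ cos φ₁, cos δ − sin φ₁ sin φ₂) = atan2(0.0292, 0.5173) = 3.226°.
λ₂ = -108.420° + 3.226° = -105.19°.

58.77°, -105.19°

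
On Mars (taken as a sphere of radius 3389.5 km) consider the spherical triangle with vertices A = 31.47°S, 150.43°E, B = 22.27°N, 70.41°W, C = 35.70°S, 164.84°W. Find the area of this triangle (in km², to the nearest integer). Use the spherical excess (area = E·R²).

2996846 km²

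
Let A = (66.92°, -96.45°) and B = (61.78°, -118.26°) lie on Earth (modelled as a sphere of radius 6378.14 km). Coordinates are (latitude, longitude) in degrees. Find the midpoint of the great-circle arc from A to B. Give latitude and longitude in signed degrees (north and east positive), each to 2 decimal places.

64.75°, -108.39°

Central angle δ = 0.1862 rad. Interpolating on the sphere with fraction f = 0.5:
P = [sin((1−f)δ)·A + sin(fδ)·B] / sin δ = 0.5022·A + 0.5022·B in Cartesian coordinates,
giving P = (-0.1345, -0.4048, 0.9045), i.e. latitude 64.75°, longitude -108.39°.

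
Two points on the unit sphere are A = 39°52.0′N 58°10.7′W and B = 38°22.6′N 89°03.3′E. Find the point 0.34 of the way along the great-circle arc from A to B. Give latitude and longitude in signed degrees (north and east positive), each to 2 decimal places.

The central angle between A and B is δ = 1.6790 rad.
With f = 0.34, the slerp weights are sin((1−f)δ)/sin δ = 0.9001 and sin(fδ)/sin δ = 0.5435.
Weighted sum of the unit vectors: (0.9001)·(0.4047,-0.6522,0.6410) + (0.5435)·(0.0129,0.7838,0.6208) = (0.3713, -0.1610, 0.9144).
Converting back: φ = atan2(z, √(x²+y²)) = 66.13°, λ = atan2(y, x) = -23.44°.

66.13°, -23.44°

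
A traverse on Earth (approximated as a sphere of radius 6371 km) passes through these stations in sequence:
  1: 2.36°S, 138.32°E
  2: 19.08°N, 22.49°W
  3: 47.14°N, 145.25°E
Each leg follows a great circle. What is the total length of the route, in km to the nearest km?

29769 km

Leg 1→2: central angle 2.7028 rad, distance 17219.4 km.
Leg 2→3: central angle 1.9699 rad, distance 12550.0 km.
Total: 17219.4 + 12550.0 ≈ 29769 km.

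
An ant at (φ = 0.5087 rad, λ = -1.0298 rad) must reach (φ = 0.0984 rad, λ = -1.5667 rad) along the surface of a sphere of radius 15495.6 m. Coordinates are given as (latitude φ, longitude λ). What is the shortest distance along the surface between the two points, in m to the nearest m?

With latitudes φ₁ = 29.146°, φ₂ = 5.638° and longitude difference Δλ = -30.762°:
cos c = sin φ₁ sin φ₂ + cos φ₁ cos φ₂ cos Δλ = (0.4870)(0.0982) + (0.8734)(0.9952)(0.8593) = 0.79471,
so c = arccos(0.79471) = 0.65227 rad.
Distance = R·c = 15495.6 × 0.6523 ≈ 10107 m.

10107 m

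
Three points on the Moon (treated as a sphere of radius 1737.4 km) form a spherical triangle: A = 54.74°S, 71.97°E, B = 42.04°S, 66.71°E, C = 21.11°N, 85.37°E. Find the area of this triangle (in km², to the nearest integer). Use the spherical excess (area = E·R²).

257085 km²

Side lengths (central angles): a = 1.1426, b = 1.3389, c = 0.2297 rad; semiperimeter s = 1.3556.
By l'Huilier's theorem, tan(E/4) = √[tan(s/2) tan((s−a)/2) tan((s−b)/2) tan((s−c)/2)], giving spherical excess E = 0.0852 rad.
Area = E·R² = 0.0852 × (1737.4)² ≈ 257085 km².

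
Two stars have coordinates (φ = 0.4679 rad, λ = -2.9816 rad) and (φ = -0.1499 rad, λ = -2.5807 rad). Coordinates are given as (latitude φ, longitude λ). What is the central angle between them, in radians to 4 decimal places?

In radians: φ₁ = 0.4679, φ₂ = -0.1499, Δλ = 22.970° = 0.4009 rad.
Haversine: a = sin²(Δφ/2) + cos φ₁ cos φ₂ sin²(Δλ/2) = 0.0924 + (0.8925)(0.9888)(0.0396) = 0.12741.
Central angle c = 2·arcsin(√a) = 0.72999 rad.
So the angular separation is 0.7300 rad.

0.7300 rad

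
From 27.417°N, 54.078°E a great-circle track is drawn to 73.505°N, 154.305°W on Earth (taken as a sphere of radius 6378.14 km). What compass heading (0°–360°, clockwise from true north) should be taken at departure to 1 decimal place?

With φ₁ = 0.4785, φ₂ = 1.2829, Δλ = 2.6462 rad, the forward-azimuth formula gives
θ = atan2( sin Δλ cos φ₂ , cos φ₁ sin φ₂ − sin φ₁ cos φ₂ cos Δλ ) = atan2(0.1350, 0.9662) = 7.95°.
So the initial bearing is 8.0°.

8.0°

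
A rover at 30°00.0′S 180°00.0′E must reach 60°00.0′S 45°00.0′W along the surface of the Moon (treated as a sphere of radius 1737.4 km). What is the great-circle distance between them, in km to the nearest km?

With latitudes φ₁ = -30.000°, φ₂ = -60.000° and longitude difference Δλ = 135.000°:
cos c = sin φ₁ sin φ₂ + cos φ₁ cos φ₂ cos Δλ = (-0.5000)(-0.8660) + (0.8660)(0.5000)(-0.7071) = 0.12683,
so c = arccos(0.12683) = 1.44363 rad.
Distance = R·c = 1737.4 × 1.4436 ≈ 2508 km.

2508 km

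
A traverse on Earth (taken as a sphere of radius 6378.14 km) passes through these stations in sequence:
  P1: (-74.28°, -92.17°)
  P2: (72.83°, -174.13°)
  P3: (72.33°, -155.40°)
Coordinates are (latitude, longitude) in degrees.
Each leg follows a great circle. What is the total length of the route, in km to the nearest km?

Leg P1→P2: central angle 2.7105 rad, distance 17288.0 km.
Leg P2→P3: central angle 0.0978 rad, distance 624.1 km.
Total: 17288.0 + 624.1 ≈ 17912 km.

17912 km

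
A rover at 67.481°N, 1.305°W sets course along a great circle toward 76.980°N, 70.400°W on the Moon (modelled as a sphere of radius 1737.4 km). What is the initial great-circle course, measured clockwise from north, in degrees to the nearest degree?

With φ₁ = 1.1778, φ₂ = 1.3436, Δλ = -1.2059 rad, the forward-azimuth formula gives
θ = atan2( sin Δλ cos φ₂ , cos φ₁ sin φ₂ − sin φ₁ cos φ₂ cos Δλ ) = atan2(-0.2105, 0.2989) = -35.15°.
Adding 360° brings this into [0°, 360°): 325°.

325°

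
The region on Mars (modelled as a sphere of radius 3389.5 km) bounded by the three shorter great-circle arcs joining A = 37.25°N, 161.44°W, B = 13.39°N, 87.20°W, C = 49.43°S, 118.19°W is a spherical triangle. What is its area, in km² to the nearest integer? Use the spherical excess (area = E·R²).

10969577 km²

Side lengths (central angles): a = 1.1956, b = 1.6536, c = 1.2127 rad; semiperimeter s = 2.0309.
By l'Huilier's theorem, tan(E/4) = √[tan(s/2) tan((s−a)/2) tan((s−b)/2) tan((s−c)/2)], giving spherical excess E = 0.9548 rad.
Area = E·R² = 0.9548 × (3389.5)² ≈ 10969577 km².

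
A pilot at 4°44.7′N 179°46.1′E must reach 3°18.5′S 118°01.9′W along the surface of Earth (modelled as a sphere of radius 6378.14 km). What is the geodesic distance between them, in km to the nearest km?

6975 km

With latitudes φ₁ = 4.745°, φ₂ = -3.308° and longitude difference Δλ = 62.200°:
cos c = sin φ₁ sin φ₂ + cos φ₁ cos φ₂ cos Δλ = (0.0827)(-0.0577) + (0.9966)(0.9983)(0.4664) = 0.45924,
so c = arccos(0.45924) = 1.09366 rad.
Distance = R·c = 6378.14 × 1.0937 ≈ 6975 km.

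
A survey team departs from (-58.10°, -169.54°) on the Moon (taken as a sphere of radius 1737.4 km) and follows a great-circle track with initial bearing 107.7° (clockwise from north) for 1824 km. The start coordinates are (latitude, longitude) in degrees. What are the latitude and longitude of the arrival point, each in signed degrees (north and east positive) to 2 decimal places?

-34.19°, -82.25°

Angular distance δ = d/R = 1824/1737.4 = 1.04984 rad; initial bearing θ = 1.8797 rad.
sin φ₂ = sin φ₁ cos δ + cos φ₁ sin δ cos θ = (-0.8490)(0.4977) + (0.5284)(0.8673)(-0.3040) = -0.5619, so φ₂ = -34.19°.
Δλ = atan2(sin θ sin δ cos φ₁, cos δ − sin φ₁ sin φ₂) = atan2(0.4366, 0.0207) = 87.289°.
λ₂ = -169.540° + 87.289° = -82.25°.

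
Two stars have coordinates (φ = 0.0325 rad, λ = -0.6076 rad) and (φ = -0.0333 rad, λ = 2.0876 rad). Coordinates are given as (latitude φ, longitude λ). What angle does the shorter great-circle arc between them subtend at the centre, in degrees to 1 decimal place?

In radians: φ₁ = 0.0325, φ₂ = -0.0333, Δλ = 154.424° = 2.6952 rad.
Haversine: a = sin²(Δφ/2) + cos φ₁ cos φ₂ sin²(Δλ/2) = 0.0011 + (0.9995)(0.9994)(0.9510) = 0.95106.
Central angle c = 2·arcsin(√a) = 2.69544 rad.
So the angular separation is 154.4°.

154.4°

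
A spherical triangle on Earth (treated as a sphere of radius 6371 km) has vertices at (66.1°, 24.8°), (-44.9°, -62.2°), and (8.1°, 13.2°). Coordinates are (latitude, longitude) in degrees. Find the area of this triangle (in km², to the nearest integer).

Side lengths (central angles): a = 1.4934, b = 1.0219, c = 2.2528 rad; semiperimeter s = 2.3841.
By l'Huilier's theorem, tan(E/4) = √[tan(s/2) tan((s−a)/2) tan((s−b)/2) tan((s−c)/2)], giving spherical excess E = 0.9903 rad.
Area = E·R² = 0.9903 × (6371)² ≈ 40196135 km².

40196135 km²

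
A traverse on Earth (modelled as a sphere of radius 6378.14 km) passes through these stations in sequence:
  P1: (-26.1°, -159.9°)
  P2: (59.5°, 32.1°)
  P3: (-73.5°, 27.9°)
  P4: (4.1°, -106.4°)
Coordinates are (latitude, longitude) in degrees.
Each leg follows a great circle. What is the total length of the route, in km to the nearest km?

Leg P1→P2: central angle 2.5408 rad, distance 16205.6 km.
Leg P2→P3: central angle 2.3218 rad, distance 14808.9 km.
Leg P3→P4: central angle 1.8405 rad, distance 11738.7 km.
Total: 16205.6 + 14808.9 + 11738.7 ≈ 42753 km.

42753 km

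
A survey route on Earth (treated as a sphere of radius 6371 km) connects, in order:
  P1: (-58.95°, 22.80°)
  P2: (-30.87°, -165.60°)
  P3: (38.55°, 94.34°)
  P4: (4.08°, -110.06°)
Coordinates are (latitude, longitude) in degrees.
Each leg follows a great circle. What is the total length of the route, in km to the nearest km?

37538 km

Leg P1→P2: central angle 1.5692 rad, distance 9997.3 km.
Leg P2→P3: central angle 2.0231 rad, distance 12889.0 km.
Leg P3→P4: central angle 2.2997 rad, distance 14651.5 km.
Total: 9997.3 + 12889.0 + 14651.5 ≈ 37538 km.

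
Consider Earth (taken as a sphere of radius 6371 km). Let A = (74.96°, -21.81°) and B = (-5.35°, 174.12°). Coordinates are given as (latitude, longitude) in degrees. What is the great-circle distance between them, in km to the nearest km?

With latitudes φ₁ = 74.960°, φ₂ = -5.350° and longitude difference Δλ = -164.070°:
cos c = sin φ₁ sin φ₂ + cos φ₁ cos φ₂ cos Δλ = (0.9657)(-0.0932) + (0.2595)(0.9956)(-0.9616) = -0.33849,
so c = arccos(-0.33849) = 1.91610 rad.
Distance = R·c = 6371 × 1.9161 ≈ 12208 km.

12208 km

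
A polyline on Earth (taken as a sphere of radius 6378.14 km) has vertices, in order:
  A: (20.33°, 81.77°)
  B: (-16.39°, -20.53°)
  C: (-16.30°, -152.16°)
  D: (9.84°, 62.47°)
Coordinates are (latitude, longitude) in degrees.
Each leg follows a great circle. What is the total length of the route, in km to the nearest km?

41713 km

Leg A→B: central angle 1.8647 rad, distance 11893.2 km.
Leg B→C: central angle 2.1324 rad, distance 13600.5 km.
Leg C→D: central angle 2.5430 rad, distance 16219.4 km.
Total: 11893.2 + 13600.5 + 16219.4 ≈ 41713 km.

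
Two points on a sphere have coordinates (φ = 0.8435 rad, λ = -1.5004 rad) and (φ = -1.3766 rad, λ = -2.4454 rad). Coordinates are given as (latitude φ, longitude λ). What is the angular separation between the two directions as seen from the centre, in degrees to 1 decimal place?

With latitudes φ₁ = 48.329°, φ₂ = -78.873° and longitude difference Δλ = -54.145°:
Haversine: a = sin²(Δφ/2) + cos φ₁ cos φ₂ sin²(Δλ/2) = 0.8023 + (0.6649)(0.1930)(0.2071) = 0.82889.
Central angle c = 2·arcsin(√a) = 2.28867 rad.
So the angular separation is 131.1°.

131.1°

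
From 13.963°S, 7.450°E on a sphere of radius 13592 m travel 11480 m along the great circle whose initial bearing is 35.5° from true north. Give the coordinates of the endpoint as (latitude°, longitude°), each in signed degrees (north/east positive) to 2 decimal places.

Angular distance δ = d/R = 11480/13592 = 0.84461 rad; initial bearing θ = 0.6196 rad.
sin φ₂ = sin φ₁ cos δ + cos φ₁ sin δ cos θ = (-0.2413)(0.6640) + (0.9705)(0.7477)(0.8141) = 0.4305, so φ₂ = 25.50°.
Δλ = atan2(sin θ sin δ cos φ₁, cos δ − sin φ₁ sin φ₂) = atan2(0.4214, 0.7679) = 28.755°.
λ₂ = 7.450° + 28.755° = 36.20°.

25.50°, 36.20°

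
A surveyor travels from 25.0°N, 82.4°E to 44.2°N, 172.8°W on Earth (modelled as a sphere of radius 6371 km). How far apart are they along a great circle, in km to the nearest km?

9186 km

With latitudes φ₁ = 25.000°, φ₂ = 44.200° and longitude difference Δλ = 104.800°:
Haversine: a = sin²(Δφ/2) + cos φ₁ cos φ₂ sin²(Δλ/2) = 0.0278 + (0.9063)(0.7169)(0.6277) = 0.43567.
Central angle c = 2·arcsin(√a) = 1.44178 rad.
Distance = R·c = 6371 × 1.4418 ≈ 9186 km.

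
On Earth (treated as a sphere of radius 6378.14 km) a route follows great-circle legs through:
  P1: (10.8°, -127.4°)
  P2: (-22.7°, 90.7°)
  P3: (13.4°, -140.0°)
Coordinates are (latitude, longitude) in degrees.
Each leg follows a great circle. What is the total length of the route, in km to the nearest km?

30379 km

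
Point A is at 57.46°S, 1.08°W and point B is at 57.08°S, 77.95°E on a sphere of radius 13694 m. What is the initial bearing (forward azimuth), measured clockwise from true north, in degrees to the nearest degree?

Δλ = 79.030° = 1.3793 rad.
y = sin Δλ · cos φ₂ = (0.9817)(0.5435) = 0.5335
x = cos φ₁ sin φ₂ − sin φ₁ cos φ₂ cos Δλ = (0.5379)(-0.8394) − (-0.8430)(0.5435)(0.1903) = -0.3643
θ = atan2(y, x) = 124.33°, so the bearing is 124°.

124°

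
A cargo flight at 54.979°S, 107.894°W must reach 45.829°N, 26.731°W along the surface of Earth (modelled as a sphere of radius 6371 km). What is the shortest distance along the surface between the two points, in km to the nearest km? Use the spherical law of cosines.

13536 km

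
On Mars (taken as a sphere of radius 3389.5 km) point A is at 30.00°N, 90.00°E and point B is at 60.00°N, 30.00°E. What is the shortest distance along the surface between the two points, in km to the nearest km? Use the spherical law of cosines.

Let φ₁ = 0.5236 rad, φ₂ = 1.0472 rad, and Δλ = -1.0472 rad.
cos c = sin φ₁ sin φ₂ + cos φ₁ cos φ₂ cos Δλ = (0.5000)(0.8660) + (0.8660)(0.5000)(0.5000) = 0.64952,
so c = arccos(0.64952) = 0.86384 rad.
Distance = R·c = 3389.5 × 0.8638 ≈ 2928 km.

2928 km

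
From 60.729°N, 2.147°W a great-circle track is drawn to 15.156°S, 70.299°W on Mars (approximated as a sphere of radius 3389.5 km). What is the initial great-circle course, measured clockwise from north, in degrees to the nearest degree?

Δλ = -68.152° = -1.1895 rad.
y = sin Δλ · cos φ₂ = (-0.9282)(0.9652) = -0.8959
x = cos φ₁ sin φ₂ − sin φ₁ cos φ₂ cos Δλ = (0.4889)(-0.2614) − (0.8723)(0.9652)(0.3721) = -0.4412
θ = atan2(y, x) = -116.22°; adding 360° gives 244°.

244°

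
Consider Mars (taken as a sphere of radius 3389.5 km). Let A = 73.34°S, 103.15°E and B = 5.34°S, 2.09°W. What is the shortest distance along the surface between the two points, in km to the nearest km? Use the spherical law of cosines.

With latitudes φ₁ = -73.340°, φ₂ = -5.340° and longitude difference Δλ = -105.240°:
cos c = sin φ₁ sin φ₂ + cos φ₁ cos φ₂ cos Δλ = (-0.9580)(-0.0931) + (0.2867)(0.9957)(-0.2629) = 0.01413,
so c = arccos(0.01413) = 1.55667 rad.
Distance = R·c = 3389.5 × 1.5567 ≈ 5276 km.

5276 km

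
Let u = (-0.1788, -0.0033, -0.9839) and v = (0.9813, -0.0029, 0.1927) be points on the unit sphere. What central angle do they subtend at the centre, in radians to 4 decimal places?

u·v = -0.3650; |u| = 1.0000, |v| = 1.0000.
cos θ = (u·v)/(|u||v|) = -0.3650, so θ = 1.9445 rad.

1.9445 rad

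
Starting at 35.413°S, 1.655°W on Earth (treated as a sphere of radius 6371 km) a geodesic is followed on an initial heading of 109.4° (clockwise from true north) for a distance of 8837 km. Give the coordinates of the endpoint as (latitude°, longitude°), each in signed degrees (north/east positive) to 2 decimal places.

-21.84°, 90.84°

Angular distance δ = d/R = 8837/6371 = 1.38707 rad; initial bearing θ = 1.9094 rad.
sin φ₂ = sin φ₁ cos δ + cos φ₁ sin δ cos θ = (-0.5795)(0.1827) + (0.8150)(0.9832)(-0.3322) = -0.3720, so φ₂ = -21.84°.
Δλ = atan2(sin θ sin δ cos φ₁, cos δ − sin φ₁ sin φ₂) = atan2(0.7558, -0.0329) = 92.491°.
λ₂ = -1.655° + 92.491° = 90.84°.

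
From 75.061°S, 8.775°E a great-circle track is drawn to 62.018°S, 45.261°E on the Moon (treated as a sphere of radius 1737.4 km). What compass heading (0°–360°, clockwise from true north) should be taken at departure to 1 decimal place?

Δλ = 36.486° = 0.6368 rad.
y = sin Δλ · cos φ₂ = (0.5946)(0.4692) = 0.2790
x = cos φ₁ sin φ₂ − sin φ₁ cos φ₂ cos Δλ = (0.2578)(-0.8831) − (-0.9662)(0.4692)(0.8040) = 0.1368
θ = atan2(y, x) = 63.87°, so the bearing is 63.9°.

63.9°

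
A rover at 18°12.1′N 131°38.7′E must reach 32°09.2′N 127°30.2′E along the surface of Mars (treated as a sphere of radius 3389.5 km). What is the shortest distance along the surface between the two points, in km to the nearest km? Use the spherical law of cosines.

854 km

In radians: φ₁ = 0.3177, φ₂ = 0.5612, Δλ = -4.142° = -0.0723 rad.
cos c = sin φ₁ sin φ₂ + cos φ₁ cos φ₂ cos Δλ = (0.3124)(0.5322) + (0.9500)(0.8466)(0.9974) = 0.96840,
so c = arccos(0.96840) = 0.25207 rad.
Distance = R·c = 3389.5 × 0.2521 ≈ 854 km.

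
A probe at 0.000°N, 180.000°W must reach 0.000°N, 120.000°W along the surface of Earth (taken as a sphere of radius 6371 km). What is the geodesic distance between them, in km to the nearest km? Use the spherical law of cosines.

6672 km

Let φ₁ = 0.0000 rad, φ₂ = 0.0000 rad, and Δλ = 1.0472 rad.
cos c = sin φ₁ sin φ₂ + cos φ₁ cos φ₂ cos Δλ = (0.0000)(0.0000) + (1.0000)(1.0000)(0.5000) = 0.50000,
so c = arccos(0.50000) = 1.04720 rad.
Distance = R·c = 6371 × 1.0472 ≈ 6672 km.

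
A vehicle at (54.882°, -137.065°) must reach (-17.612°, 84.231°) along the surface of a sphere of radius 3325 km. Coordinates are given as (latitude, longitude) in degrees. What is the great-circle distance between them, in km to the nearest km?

Let φ₁ = 0.9579 rad, φ₂ = -0.3074 rad, and Δλ = -2.4208 rad.
cos c = sin φ₁ sin φ₂ + cos φ₁ cos φ₂ cos Δλ = (0.8180)(-0.3026) + (0.5753)(0.9531)(-0.7513) = -0.65943,
so c = arccos(-0.65943) = 2.29086 rad.
Distance = R·c = 3325 × 2.2909 ≈ 7617 km.

7617 km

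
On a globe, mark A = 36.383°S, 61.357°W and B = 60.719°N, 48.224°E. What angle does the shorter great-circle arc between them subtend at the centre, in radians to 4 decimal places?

2.2775 rad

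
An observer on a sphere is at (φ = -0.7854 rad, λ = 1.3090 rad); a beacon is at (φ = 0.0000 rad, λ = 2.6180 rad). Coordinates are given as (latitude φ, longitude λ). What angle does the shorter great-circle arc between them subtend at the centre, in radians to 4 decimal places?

In radians: φ₁ = -0.7854, φ₂ = 0.0000, Δλ = 75.000° = 1.3090 rad.
cos c = sin φ₁ sin φ₂ + cos φ₁ cos φ₂ cos Δλ = (-0.7071)(0.0000) + (0.7071)(1.0000)(0.2588) = 0.18301,
so c = arccos(0.18301) = 1.38675 rad.
So the angular separation is 1.3867 rad.

1.3867 rad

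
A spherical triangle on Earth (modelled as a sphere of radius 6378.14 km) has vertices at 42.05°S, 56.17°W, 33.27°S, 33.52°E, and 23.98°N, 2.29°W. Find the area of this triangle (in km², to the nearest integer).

34388334 km²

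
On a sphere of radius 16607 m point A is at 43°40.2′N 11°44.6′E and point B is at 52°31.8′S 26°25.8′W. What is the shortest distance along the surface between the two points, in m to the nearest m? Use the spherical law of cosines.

Let φ₁ = 0.7622 rad, φ₂ = -0.9168 rad, and Δλ = -0.6663 rad.
cos c = sin φ₁ sin φ₂ + cos φ₁ cos φ₂ cos Δλ = (0.6905)(-0.7937) + (0.7233)(0.6083)(0.7861) = -0.20210,
so c = arccos(-0.20210) = 1.77430 rad.
Distance = R·c = 16607 × 1.7743 ≈ 29466 m.

29466 m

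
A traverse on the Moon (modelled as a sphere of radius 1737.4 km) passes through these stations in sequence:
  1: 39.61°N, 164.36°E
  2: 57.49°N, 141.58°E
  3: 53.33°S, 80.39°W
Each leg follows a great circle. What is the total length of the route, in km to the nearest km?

Leg 1→2: central angle 0.4042 rad, distance 702.3 km.
Leg 2→3: central angle 2.7264 rad, distance 4736.8 km.
Total: 702.3 + 4736.8 ≈ 5439 km.

5439 km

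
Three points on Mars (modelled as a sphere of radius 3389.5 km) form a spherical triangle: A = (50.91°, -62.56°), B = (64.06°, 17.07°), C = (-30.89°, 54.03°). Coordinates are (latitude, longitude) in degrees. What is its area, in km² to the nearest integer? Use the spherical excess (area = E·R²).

9182678 km²

Side lengths (central angles): a = 1.7332, b = 2.2662, c = 0.7263 rad; semiperimeter s = 2.3629.
By l'Huilier's theorem, tan(E/4) = √[tan(s/2) tan((s−a)/2) tan((s−b)/2) tan((s−c)/2)], giving spherical excess E = 0.7993 rad.
Area = E·R² = 0.7993 × (3389.5)² ≈ 9182678 km².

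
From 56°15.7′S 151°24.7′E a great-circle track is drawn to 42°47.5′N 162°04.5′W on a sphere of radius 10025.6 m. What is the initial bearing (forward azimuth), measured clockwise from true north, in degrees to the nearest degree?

34°

Δλ = 46.513° = 0.8118 rad.
y = sin Δλ · cos φ₂ = (0.7255)(0.7338) = 0.5324
x = cos φ₁ sin φ₂ − sin φ₁ cos φ₂ cos Δλ = (0.5554)(0.6793) − (-0.8316)(0.7338)(0.6882) = 0.7973
θ = atan2(y, x) = 33.74°, so the bearing is 34°.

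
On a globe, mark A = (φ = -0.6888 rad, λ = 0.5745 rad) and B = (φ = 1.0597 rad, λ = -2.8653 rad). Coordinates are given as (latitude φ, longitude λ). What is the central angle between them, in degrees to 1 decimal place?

156.3°

With latitudes φ₁ = -39.465°, φ₂ = 60.716° and longitude difference Δλ = 162.914°:
cos c = sin φ₁ sin φ₂ + cos φ₁ cos φ₂ cos Δλ = (-0.6356)(0.8722) + (0.7720)(0.4891)(-0.9559) = -0.91534,
so c = arccos(-0.91534) = 2.72714 rad.
So the angular separation is 156.3°.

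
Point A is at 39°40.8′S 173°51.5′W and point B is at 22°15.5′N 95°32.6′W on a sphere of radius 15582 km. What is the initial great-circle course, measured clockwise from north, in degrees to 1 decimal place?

65.6°

Δλ = 78.315° = 1.3669 rad.
y = sin Δλ · cos φ₂ = (0.9793)(0.9255) = 0.9063
x = cos φ₁ sin φ₂ − sin φ₁ cos φ₂ cos Δλ = (0.7696)(0.3788) − (-0.6385)(0.9255)(0.2025) = 0.4112
θ = atan2(y, x) = 65.60°, so the bearing is 65.6°.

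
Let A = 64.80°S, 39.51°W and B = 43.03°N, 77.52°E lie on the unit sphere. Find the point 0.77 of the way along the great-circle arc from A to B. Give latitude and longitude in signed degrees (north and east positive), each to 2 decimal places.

15.25°, 58.83°

Central angle δ = 2.4324 rad. Interpolating on the sphere with fraction f = 0.77:
P = [sin((1−f)δ)·A + sin(fδ)·B] / sin δ = 0.8150·A + 1.4660·B in Cartesian coordinates,
giving P = (0.4993, 0.8256, 0.2630), i.e. latitude 15.25°, longitude 58.83°.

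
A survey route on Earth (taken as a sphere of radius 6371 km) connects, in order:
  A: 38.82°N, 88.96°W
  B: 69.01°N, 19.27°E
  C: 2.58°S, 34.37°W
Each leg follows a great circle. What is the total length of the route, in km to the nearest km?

Leg A→B: central angle 1.0495 rad, distance 6686.6 km.
Leg B→C: central angle 1.3998 rad, distance 8918.4 km.
Total: 6686.6 + 8918.4 ≈ 15605 km.

15605 km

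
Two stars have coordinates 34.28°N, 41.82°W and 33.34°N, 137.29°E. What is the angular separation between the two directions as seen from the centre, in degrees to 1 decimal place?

112.4°

With latitudes φ₁ = 34.280°, φ₂ = 33.340° and longitude difference Δλ = 179.110°:
cos c = sin φ₁ sin φ₂ + cos φ₁ cos φ₂ cos Δλ = (0.5632)(0.5496) + (0.8263)(0.8354)(-0.9999) = -0.38066,
so c = arccos(-0.38066) = 1.96131 rad.
So the angular separation is 112.4°.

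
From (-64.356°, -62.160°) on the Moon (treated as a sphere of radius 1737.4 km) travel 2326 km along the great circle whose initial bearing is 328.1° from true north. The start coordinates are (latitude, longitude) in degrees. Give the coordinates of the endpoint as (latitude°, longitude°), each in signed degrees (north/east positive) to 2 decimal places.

8.64°, -93.50°

Angular distance δ = d/R = 2326/1737.4 = 1.33878 rad; initial bearing θ = 5.7264 rad.
sin φ₂ = sin φ₁ cos δ + cos φ₁ sin δ cos θ = (-0.9015)(0.2299) + (0.4328)(0.9732)(0.8490) = 0.1503, so φ₂ = 8.64°.
Δλ = atan2(sin θ sin δ cos φ₁, cos δ − sin φ₁ sin φ₂) = atan2(-0.2226, 0.3654) = -31.345°.
λ₂ = -62.160° − 31.345° = -93.50°.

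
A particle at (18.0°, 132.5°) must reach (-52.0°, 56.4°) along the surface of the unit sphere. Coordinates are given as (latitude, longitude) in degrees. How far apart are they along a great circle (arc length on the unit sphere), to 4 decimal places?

Let φ₁ = 0.3142 rad, φ₂ = -0.9076 rad, and Δλ = -1.3282 rad.
cos c = sin φ₁ sin φ₂ + cos φ₁ cos φ₂ cos Δλ = (0.3090)(-0.7880) + (0.9511)(0.6157)(0.2402) = -0.10285,
so c = arccos(-0.10285) = 1.67383 rad.
On the unit sphere the arc length equals the central angle: 1.6738.

1.6738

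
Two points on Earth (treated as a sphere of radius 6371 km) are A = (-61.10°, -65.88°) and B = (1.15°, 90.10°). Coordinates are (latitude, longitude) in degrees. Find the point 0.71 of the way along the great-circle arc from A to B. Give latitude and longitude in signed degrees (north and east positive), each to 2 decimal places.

Central angle δ = 2.0476 rad. Interpolating on the sphere with fraction f = 0.71:
P = [sin((1−f)δ)·A + sin(fδ)·B] / sin δ = 0.6297·A + 1.1178·B in Cartesian coordinates,
giving P = (0.1224, 0.8398, -0.5289), i.e. latitude -31.93°, longitude 81.71°.

-31.93°, 81.71°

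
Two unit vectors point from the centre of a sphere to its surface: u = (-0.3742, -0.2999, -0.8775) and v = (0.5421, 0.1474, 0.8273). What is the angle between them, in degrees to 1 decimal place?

166.7°

u·v = -0.9730; |u| = 1.0000, |v| = 1.0000.
cos θ = (u·v)/(|u||v|) = -0.9730, so θ = 166.7°.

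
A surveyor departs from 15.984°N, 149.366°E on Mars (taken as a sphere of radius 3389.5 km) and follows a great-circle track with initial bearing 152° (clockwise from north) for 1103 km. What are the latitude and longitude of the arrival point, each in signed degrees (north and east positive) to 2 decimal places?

-0.60°, 158.00°

Angular distance δ = d/R = 1103/3389.5 = 0.32542 rad; initial bearing θ = 2.6529 rad.
sin φ₂ = sin φ₁ cos δ + cos φ₁ sin δ cos θ = (0.2754)(0.9475) + (0.9613)(0.3197)(-0.8829) = -0.0105, so φ₂ = -0.60°.
Δλ = atan2(sin θ sin δ cos φ₁, cos δ − sin φ₁ sin φ₂) = atan2(0.1443, 0.9504) = 8.633°.
λ₂ = 149.366° + 8.633° = 158.00°.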